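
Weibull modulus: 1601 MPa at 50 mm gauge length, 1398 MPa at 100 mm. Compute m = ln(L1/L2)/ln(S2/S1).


Formula: m = ln(L1/L2) / ln(S2/S1)
Step 1: ln(L1/L2) = ln(50/100) = -0.69315
Step 2: S2/S1 = 1398/1601 = 0.8732
Step 3: ln(S2/S1) = ln(0.8732) = -0.13559
Step 4: m = -0.69315 / -0.13559 = 5.11

5.11 (Weibull m)


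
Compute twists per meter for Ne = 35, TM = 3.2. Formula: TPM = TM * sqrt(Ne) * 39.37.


Formula: TPM = TM * sqrt(Ne) * 39.37
Step 1: sqrt(Ne) = sqrt(35) = 5.9161
Step 2: TM * sqrt(Ne) = 3.2 * 5.9161 = 18.9315
Step 3: TPM = 18.9315 * 39.37 = 745 twists/m

745 twists/m


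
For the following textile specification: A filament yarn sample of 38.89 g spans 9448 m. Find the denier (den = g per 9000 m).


Formula: den = (mass_g / length_m) * 9000
Substituting: den = (38.89 / 9448) * 9000
Intermediate: 38.89 / 9448 = 0.00411622 g/m
den = 0.00411622 * 9000 = 37.0 denier

37.0 denier


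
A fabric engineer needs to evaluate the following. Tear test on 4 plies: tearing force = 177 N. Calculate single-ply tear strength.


Formula: Per-ply strength = Total force / Number of plies
Per-ply = 177 N / 4
Per-ply = 44.25 N

44.25 N


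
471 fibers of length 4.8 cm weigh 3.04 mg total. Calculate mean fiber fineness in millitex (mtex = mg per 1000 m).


Formula: fineness (mtex) = mass (mg) / total length (km) = (mass_mg / total_length_m) * 1000
Step 1: Convert fiber length: 4.8 cm = 0.048 m
Step 2: Total fiber length = 471 * 0.048 = 22.608 m
Step 3: Linear density = 3.04 mg / 22.608 m = 0.1345 mg/m
Step 4: fineness = 0.1345 * 1000 = 134.5 mtex

134.5 mtex


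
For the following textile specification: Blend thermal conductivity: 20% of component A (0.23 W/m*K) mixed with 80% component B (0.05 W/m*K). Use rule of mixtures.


Formula: Blend property = (fraction_A * property_A) + (fraction_B * property_B)
Step 1: Contribution A = 20/100 * 0.23 W/m*K = 0.046 W/m*K
Step 2: Contribution B = 80/100 * 0.05 W/m*K = 0.04 W/m*K
Step 3: Blend thermal conductivity = 0.046 + 0.04 = 0.086 W/m*K

0.086 W/m*K


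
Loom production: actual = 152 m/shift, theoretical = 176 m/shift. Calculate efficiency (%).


Formula: Efficiency% = (Actual output / Theoretical output) * 100
Efficiency% = (152 / 176) * 100
Efficiency% = 0.863636 * 100 = 86.3636% ≈ 86.4%

86.4%


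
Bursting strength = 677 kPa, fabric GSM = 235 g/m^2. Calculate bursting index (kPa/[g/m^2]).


Formula: Bursting Index = Bursting Strength / Fabric GSM
BI = 677 kPa / 235 g/m^2
BI = 2.881 kPa/(g/m^2)

2.881 kPa/(g/m^2)


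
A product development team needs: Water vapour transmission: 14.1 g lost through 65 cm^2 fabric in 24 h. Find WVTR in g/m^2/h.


Formula: WVTR = mass_loss / (area * time)
Step 1: Convert area: 65 cm^2 = 0.0065 m^2
Step 2: WVTR = 14.1 g / (0.0065 m^2 * 24 h)
Step 3: WVTR = 14.1 / 0.156 = 90.4 g/m^2/h

90.4 g/m^2/h


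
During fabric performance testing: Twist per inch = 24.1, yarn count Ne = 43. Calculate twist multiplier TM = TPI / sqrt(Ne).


Formula: TM = TPI / sqrt(Ne)
Step 1: sqrt(Ne) = sqrt(43) = 6.5574
Step 2: TM = 24.1 / 6.5574 = 3.68

3.68 TM


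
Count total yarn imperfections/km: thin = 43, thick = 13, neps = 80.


Formula: Total = thin places + thick places + neps
Total = 43 + 13 + 80
Total = 136 imperfections/km

136 imperfections/km


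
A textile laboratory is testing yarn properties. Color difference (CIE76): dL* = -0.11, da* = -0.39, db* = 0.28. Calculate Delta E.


Formula: Delta E = sqrt(dL*^2 + da*^2 + db*^2)
Step 1: dL*^2 = (-0.11)^2 = 0.0121
Step 2: da*^2 = (-0.39)^2 = 0.1521
Step 3: db*^2 = 0.28^2 = 0.0784
Step 4: Sum = 0.0121 + 0.1521 + 0.0784 = 0.2426
Step 5: Delta E = sqrt(0.2426) = 0.49

0.49 Delta E


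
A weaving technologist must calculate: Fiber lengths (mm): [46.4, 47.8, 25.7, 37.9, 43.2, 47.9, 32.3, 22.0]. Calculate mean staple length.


Formula: Mean = sum of lengths / count
Sum = 46.4 + 47.8 + 25.7 + 37.9 + 43.2 + 47.9 + 32.3 + 22.0
Sum = 303.2 mm
Mean = 303.2 / 8 = 37.90 mm

37.90 mm


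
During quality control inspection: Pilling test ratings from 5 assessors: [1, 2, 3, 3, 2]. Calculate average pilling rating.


Formula: Mean = sum / count
Sum = 1 + 2 + 3 + 3 + 2 = 11
Mean = 11 / 5 = 2.2

2.2


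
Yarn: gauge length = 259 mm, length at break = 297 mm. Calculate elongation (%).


Formula: Elongation (%) = ((L_break - L0) / L0) * 100
Step 1: Extension = 297 - 259 = 38 mm
Step 2: Elongation = (38 / 259) * 100
Step 3: Elongation = 0.146718 * 100 = 14.6718% ≈ 14.7%

14.7%


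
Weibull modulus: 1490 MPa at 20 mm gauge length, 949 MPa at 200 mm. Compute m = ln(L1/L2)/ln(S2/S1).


Formula: m = ln(L1/L2) / ln(S2/S1)
Step 1: ln(L1/L2) = ln(20/200) = -2.30259
Step 2: S2/S1 = 949/1490 = 0.63691
Step 3: ln(S2/S1) = ln(0.63691) = -0.45113
Step 4: m = -2.30259 / -0.45113 = 5.10

5.10 (Weibull m)


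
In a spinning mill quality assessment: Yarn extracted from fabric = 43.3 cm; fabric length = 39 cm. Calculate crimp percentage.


Formula: Crimp% = ((L_yarn - L_fabric) / L_fabric) * 100
Step 1: Extension = 43.3 - 39 = 4.3 cm
Step 2: Crimp% = (4.3 / 39) * 100
Step 3: Crimp% = 0.110256 * 100 = 11.0256% ≈ 11.0%

11.0%


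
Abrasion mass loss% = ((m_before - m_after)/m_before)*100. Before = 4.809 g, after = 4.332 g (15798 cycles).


Formula: Mass loss% = ((m_before - m_after) / m_before) * 100
Step 1: Mass loss = 4.809 - 4.332 = 0.477 g
Step 2: Ratio = 0.477 / 4.809 = 0.099189
Step 3: Mass loss% = 0.099189 * 100 = 9.9189% ≈ 9.92%

9.92%


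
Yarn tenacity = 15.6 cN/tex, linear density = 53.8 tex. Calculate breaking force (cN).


Formula: Breaking force = Tenacity * Linear density
F = 15.6 cN/tex * 53.8 tex
F = 839.28 cN

839.28 cN


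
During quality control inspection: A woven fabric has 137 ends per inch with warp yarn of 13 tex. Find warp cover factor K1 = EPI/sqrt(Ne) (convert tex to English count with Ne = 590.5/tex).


Formula: K1 = EPI / sqrt(Ne), with Ne = 590.5 / tex_warp
Step 1: Ne = 590.5 / 13 = 45.423
Step 2: sqrt(Ne) = sqrt(45.423) = 6.7397
Step 3: K1 = 137 / 6.7397 = 20.3

20.3


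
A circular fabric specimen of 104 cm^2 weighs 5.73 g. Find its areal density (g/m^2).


Formula: GSM = mass_g / area_m2
Step 1: Convert area: 104 cm^2 = 104 / 10000 = 0.0104 m^2
Step 2: GSM = 5.73 g / 0.0104 m^2 = 551.0 g/m^2

551.0 g/m^2


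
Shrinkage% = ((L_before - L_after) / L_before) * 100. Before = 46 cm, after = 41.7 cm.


Formula: Shrinkage% = ((L_before - L_after) / L_before) * 100
Step 1: Shrinkage = 46 - 41.7 = 4.3 cm
Step 2: Shrinkage% = (4.3 / 46) * 100
Step 3: Shrinkage% = 0.093478 * 100 = 9.3478% ≈ 9.3%

9.3%


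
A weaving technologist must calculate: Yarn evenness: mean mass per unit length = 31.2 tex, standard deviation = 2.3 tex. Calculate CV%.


Formula: CV% = (standard deviation / mean) * 100
Step 1: Ratio = 2.3 / 31.2 = 0.073718
Step 2: CV% = 0.073718 * 100 = 7.3718% ≈ 7.4%

7.4%


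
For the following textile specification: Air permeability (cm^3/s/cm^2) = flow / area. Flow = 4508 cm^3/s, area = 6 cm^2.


Formula: Air Permeability = Airflow / Test Area
AP = 4508 cm^3/s / 6 cm^2
AP = 751.3 cm^3/s/cm^2

751.3 cm^3/s/cm^2


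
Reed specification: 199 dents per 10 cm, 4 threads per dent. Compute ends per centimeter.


Formula: EPC = (dents per 10 cm * ends per dent) / 10
Step 1: Total ends per 10 cm = 199 * 4 = 796
Step 2: EPC = 796 / 10 = 79.6 ends/cm

79.6 ends/cm


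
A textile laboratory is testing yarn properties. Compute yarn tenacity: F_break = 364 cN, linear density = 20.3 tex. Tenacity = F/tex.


Formula: Tenacity = Breaking force / Linear density
Tenacity = 364 cN / 20.3 tex
Tenacity = 17.93 cN/tex

17.93 cN/tex


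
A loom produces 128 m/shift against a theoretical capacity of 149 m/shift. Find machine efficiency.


Formula: Efficiency% = (Actual output / Theoretical output) * 100
Efficiency% = (128 / 149) * 100
Efficiency% = 0.85906 * 100 = 85.906% ≈ 85.9%

85.9%


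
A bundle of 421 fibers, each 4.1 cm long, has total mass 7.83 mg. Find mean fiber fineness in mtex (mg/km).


Formula: fineness (mtex) = mass (mg) / total length (km) = (mass_mg / total_length_m) * 1000
Step 1: Convert fiber length: 4.1 cm = 0.041 m
Step 2: Total fiber length = 421 * 0.041 = 17.261 m
Step 3: Linear density = 7.83 mg / 17.261 m = 0.4536 mg/m
Step 4: fineness = 0.4536 * 1000 = 453.6 mtex

453.6 mtex


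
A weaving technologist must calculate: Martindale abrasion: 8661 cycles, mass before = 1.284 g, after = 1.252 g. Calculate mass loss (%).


Formula: Mass loss% = ((m_before - m_after) / m_before) * 100
Step 1: Mass loss = 1.284 - 1.252 = 0.032 g
Step 2: Ratio = 0.032 / 1.284 = 0.0249221
Step 3: Mass loss% = 0.0249221 * 100 = 2.49221% ≈ 2.49%

2.49%


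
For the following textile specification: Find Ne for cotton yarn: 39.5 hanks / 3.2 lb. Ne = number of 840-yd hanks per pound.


Formula: Ne = hanks / mass_lb
Substituting: Ne = 39.5 / 3.2
Ne = 12.3

12.3 Ne


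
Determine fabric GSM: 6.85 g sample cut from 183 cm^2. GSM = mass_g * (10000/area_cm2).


Formula: GSM = mass_g / area_m2
Step 1: Convert area: 183 cm^2 = 183 / 10000 = 0.0183 m^2
Step 2: GSM = 6.85 g / 0.0183 m^2 = 374.3 g/m^2

374.3 g/m^2


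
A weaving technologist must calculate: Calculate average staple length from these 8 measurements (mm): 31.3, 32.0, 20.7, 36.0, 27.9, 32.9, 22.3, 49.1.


Formula: Mean = sum of lengths / count
Sum = 31.3 + 32.0 + 20.7 + 36.0 + 27.9 + 32.9 + 22.3 + 49.1
Sum = 252.2 mm
Mean = 252.2 / 8 = 31.53 mm

31.53 mm


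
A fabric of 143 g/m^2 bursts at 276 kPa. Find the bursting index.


Formula: Bursting Index = Bursting Strength / Fabric GSM
BI = 276 kPa / 143 g/m^2
BI = 1.930 kPa/(g/m^2)

1.930 kPa/(g/m^2)


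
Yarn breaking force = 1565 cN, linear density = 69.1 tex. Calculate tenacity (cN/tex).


Formula: Tenacity = Breaking force / Linear density
Tenacity = 1565 cN / 69.1 tex
Tenacity = 22.65 cN/tex

22.65 cN/tex


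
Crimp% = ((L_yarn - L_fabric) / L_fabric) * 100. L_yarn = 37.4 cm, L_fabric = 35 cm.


Formula: Crimp% = ((L_yarn - L_fabric) / L_fabric) * 100
Step 1: Extension = 37.4 - 35 = 2.4 cm
Step 2: Crimp% = (2.4 / 35) * 100
Step 3: Crimp% = 0.068571 * 100 = 6.8571% ≈ 6.9%

6.9%


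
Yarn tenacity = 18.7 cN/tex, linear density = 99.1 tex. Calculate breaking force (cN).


Formula: Breaking force = Tenacity * Linear density
F = 18.7 cN/tex * 99.1 tex
F = 1853.17 cN

1853.17 cN


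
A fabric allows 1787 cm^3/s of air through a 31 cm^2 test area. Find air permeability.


Formula: Air Permeability = Airflow / Test Area
AP = 1787 cm^3/s / 31 cm^2
AP = 57.6 cm^3/s/cm^2

57.6 cm^3/s/cm^2


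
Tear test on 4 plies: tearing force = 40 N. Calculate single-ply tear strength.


Formula: Per-ply strength = Total force / Number of plies
Per-ply = 40 N / 4
Per-ply = 10 N

10 N


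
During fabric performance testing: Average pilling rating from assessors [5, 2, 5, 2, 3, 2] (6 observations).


Formula: Mean = sum / count
Sum = 5 + 2 + 5 + 2 + 3 + 2 = 19
Mean = 19 / 6 = 3.2

3.2


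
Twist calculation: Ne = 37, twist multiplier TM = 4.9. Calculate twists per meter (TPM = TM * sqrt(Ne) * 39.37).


Formula: TPM = TM * sqrt(Ne) * 39.37
Step 1: sqrt(Ne) = sqrt(37) = 6.0828
Step 2: TM * sqrt(Ne) = 4.9 * 6.0828 = 29.8057
Step 3: TPM = 29.8057 * 39.37 = 1173 twists/m

1173 twists/m


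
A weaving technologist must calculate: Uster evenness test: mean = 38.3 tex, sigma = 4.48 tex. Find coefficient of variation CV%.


Formula: CV% = (standard deviation / mean) * 100
Step 1: Ratio = 4.48 / 38.3 = 0.116971
Step 2: CV% = 0.116971 * 100 = 11.6971% ≈ 11.7%

11.7%


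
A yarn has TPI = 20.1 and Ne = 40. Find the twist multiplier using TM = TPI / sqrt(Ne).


Formula: TM = TPI / sqrt(Ne)
Step 1: sqrt(Ne) = sqrt(40) = 6.3246
Step 2: TM = 20.1 / 6.3246 = 3.18

3.18 TM


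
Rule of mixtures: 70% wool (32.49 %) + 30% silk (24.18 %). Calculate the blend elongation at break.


Formula: Blend property = (fraction_A * property_A) + (fraction_B * property_B)
Step 1: Contribution A = 70/100 * 32.49 % = 22.743 %
Step 2: Contribution B = 30/100 * 24.18 % = 7.254 %
Step 3: Blend elongation at break = 22.743 + 7.254 = 29.997 %

29.997 %


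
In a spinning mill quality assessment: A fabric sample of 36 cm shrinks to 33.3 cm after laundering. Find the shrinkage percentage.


Formula: Shrinkage% = ((L_before - L_after) / L_before) * 100
Step 1: Shrinkage = 36 - 33.3 = 2.7 cm
Step 2: Shrinkage% = (2.7 / 36) * 100
Step 3: Shrinkage% = 0.075 * 100 = 7.5%

7.5%


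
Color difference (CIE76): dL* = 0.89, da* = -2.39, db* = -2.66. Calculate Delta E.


Formula: Delta E = sqrt(dL*^2 + da*^2 + db*^2)
Step 1: dL*^2 = 0.89^2 = 0.7921
Step 2: da*^2 = (-2.39)^2 = 5.7121
Step 3: db*^2 = (-2.66)^2 = 7.0756
Step 4: Sum = 0.7921 + 5.7121 + 7.0756 = 13.5798
Step 5: Delta E = sqrt(13.5798) = 3.69

3.69 Delta E


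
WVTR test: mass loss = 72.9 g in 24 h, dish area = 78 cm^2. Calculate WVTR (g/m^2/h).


Formula: WVTR = mass_loss / (area * time)
Step 1: Convert area: 78 cm^2 = 0.0078 m^2
Step 2: WVTR = 72.9 g / (0.0078 m^2 * 24 h)
Step 3: WVTR = 72.9 / 0.1872 = 389.4 g/m^2/h

389.4 g/m^2/h


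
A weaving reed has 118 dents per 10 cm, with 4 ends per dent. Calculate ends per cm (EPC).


Formula: EPC = (dents per 10 cm * ends per dent) / 10
Step 1: Total ends per 10 cm = 118 * 4 = 472
Step 2: EPC = 472 / 10 = 47.2 ends/cm

47.2 ends/cm


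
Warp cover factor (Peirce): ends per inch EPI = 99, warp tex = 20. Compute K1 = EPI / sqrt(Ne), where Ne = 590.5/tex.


Formula: K1 = EPI / sqrt(Ne), with Ne = 590.5 / tex_warp
Step 1: Ne = 590.5 / 20 = 29.525
Step 2: sqrt(Ne) = sqrt(29.525) = 5.4337
Step 3: K1 = 99 / 5.4337 = 18.2

18.2


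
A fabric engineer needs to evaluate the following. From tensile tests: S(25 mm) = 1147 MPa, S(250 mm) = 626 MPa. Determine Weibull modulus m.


Formula: m = ln(L1/L2) / ln(S2/S1)
Step 1: ln(L1/L2) = ln(25/250) = -2.30259
Step 2: S2/S1 = 626/1147 = 0.54577
Step 3: ln(S2/S1) = ln(0.54577) = -0.60556
Step 4: m = -2.30259 / -0.60556 = 3.80

3.80 (Weibull m)


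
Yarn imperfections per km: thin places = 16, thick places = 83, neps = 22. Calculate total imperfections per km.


Formula: Total = thin places + thick places + neps
Total = 16 + 83 + 22
Total = 121 imperfections/km

121 imperfections/km


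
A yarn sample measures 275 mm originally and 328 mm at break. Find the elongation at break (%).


Formula: Elongation (%) = ((L_break - L0) / L0) * 100
Step 1: Extension = 328 - 275 = 53 mm
Step 2: Elongation = (53 / 275) * 100
Step 3: Elongation = 0.192727 * 100 = 19.2727% ≈ 19.3%

19.3%


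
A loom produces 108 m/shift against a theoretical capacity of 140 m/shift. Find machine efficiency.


Formula: Efficiency% = (Actual output / Theoretical output) * 100
Efficiency% = (108 / 140) * 100
Efficiency% = 0.771429 * 100 = 77.1429% ≈ 77.1%

77.1%


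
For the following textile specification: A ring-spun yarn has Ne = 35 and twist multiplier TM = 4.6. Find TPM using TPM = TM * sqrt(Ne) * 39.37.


Formula: TPM = TM * sqrt(Ne) * 39.37
Step 1: sqrt(Ne) = sqrt(35) = 5.9161
Step 2: TM * sqrt(Ne) = 4.6 * 5.9161 = 27.2141
Step 3: TPM = 27.2141 * 39.37 = 1071 twists/m

1071 twists/m


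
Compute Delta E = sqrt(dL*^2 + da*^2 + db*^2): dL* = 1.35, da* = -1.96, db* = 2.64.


Formula: Delta E = sqrt(dL*^2 + da*^2 + db*^2)
Step 1: dL*^2 = 1.35^2 = 1.8225
Step 2: da*^2 = (-1.96)^2 = 3.8416
Step 3: db*^2 = 2.64^2 = 6.9696
Step 4: Sum = 1.8225 + 3.8416 + 6.9696 = 12.6337
Step 5: Delta E = sqrt(12.6337) = 3.55

3.55 Delta E


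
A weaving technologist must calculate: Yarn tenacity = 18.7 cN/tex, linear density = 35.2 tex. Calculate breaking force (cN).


Formula: Breaking force = Tenacity * Linear density
F = 18.7 cN/tex * 35.2 tex
F = 658.24 cN

658.24 cN


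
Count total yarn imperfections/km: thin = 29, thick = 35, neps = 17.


Formula: Total = thin places + thick places + neps
Total = 29 + 35 + 17
Total = 81 imperfections/km

81 imperfections/km


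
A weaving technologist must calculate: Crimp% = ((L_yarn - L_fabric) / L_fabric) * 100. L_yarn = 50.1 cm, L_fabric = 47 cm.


Formula: Crimp% = ((L_yarn - L_fabric) / L_fabric) * 100
Step 1: Extension = 50.1 - 47 = 3.1 cm
Step 2: Crimp% = (3.1 / 47) * 100
Step 3: Crimp% = 0.065957 * 100 = 6.5957% ≈ 6.6%

6.6%


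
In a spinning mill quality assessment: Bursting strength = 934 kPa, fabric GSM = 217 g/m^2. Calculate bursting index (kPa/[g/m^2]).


Formula: Bursting Index = Bursting Strength / Fabric GSM
BI = 934 kPa / 217 g/m^2
BI = 4.304 kPa/(g/m^2)

4.304 kPa/(g/m^2)


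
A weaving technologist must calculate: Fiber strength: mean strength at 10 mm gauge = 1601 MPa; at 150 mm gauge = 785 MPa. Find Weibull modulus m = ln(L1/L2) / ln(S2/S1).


Formula: m = ln(L1/L2) / ln(S2/S1)
Step 1: ln(L1/L2) = ln(10/150) = -2.70805
Step 2: S2/S1 = 785/1601 = 0.49032
Step 3: ln(S2/S1) = ln(0.49032) = -0.71270
Step 4: m = -2.70805 / -0.71270 = 3.80

3.80 (Weibull m)


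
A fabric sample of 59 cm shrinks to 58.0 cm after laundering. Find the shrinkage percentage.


Formula: Shrinkage% = ((L_before - L_after) / L_before) * 100
Step 1: Shrinkage = 59 - 58.0 = 1.0 cm
Step 2: Shrinkage% = (1.0 / 59) * 100
Step 3: Shrinkage% = 0.016949 * 100 = 1.6949% ≈ 1.7%

1.7%


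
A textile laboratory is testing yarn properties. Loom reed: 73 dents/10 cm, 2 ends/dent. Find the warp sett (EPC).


Formula: EPC = (dents per 10 cm * ends per dent) / 10
Step 1: Total ends per 10 cm = 73 * 2 = 146
Step 2: EPC = 146 / 10 = 14.6 ends/cm

14.6 ends/cm


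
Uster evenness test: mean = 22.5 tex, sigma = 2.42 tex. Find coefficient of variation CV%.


Formula: CV% = (standard deviation / mean) * 100
Step 1: Ratio = 2.42 / 22.5 = 0.107556
Step 2: CV% = 0.107556 * 100 = 10.7556% ≈ 10.8%

10.8%


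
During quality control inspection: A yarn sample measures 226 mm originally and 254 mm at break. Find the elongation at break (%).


Formula: Elongation (%) = ((L_break - L0) / L0) * 100
Step 1: Extension = 254 - 226 = 28 mm
Step 2: Elongation = (28 / 226) * 100
Step 3: Elongation = 0.123894 * 100 = 12.3894% ≈ 12.4%

12.4%


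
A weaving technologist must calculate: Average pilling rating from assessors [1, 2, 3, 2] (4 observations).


Formula: Mean = sum / count
Sum = 1 + 2 + 3 + 2 = 8
Mean = 8 / 4 = 2.0

2.0


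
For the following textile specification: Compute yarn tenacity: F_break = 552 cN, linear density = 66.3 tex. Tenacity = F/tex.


Formula: Tenacity = Breaking force / Linear density
Tenacity = 552 cN / 66.3 tex
Tenacity = 8.33 cN/tex

8.33 cN/tex


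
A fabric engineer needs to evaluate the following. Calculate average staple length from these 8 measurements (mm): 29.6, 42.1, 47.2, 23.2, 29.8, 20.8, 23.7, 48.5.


Formula: Mean = sum of lengths / count
Sum = 29.6 + 42.1 + 47.2 + 23.2 + 29.8 + 20.8 + 23.7 + 48.5
Sum = 264.9 mm
Mean = 264.9 / 8 = 33.11 mm

33.11 mm


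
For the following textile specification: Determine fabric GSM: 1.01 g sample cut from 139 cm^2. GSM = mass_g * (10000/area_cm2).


Formula: GSM = mass_g / area_m2
Step 1: Convert area: 139 cm^2 = 139 / 10000 = 0.0139 m^2
Step 2: GSM = 1.01 g / 0.0139 m^2 = 72.7 g/m^2

72.7 g/m^2


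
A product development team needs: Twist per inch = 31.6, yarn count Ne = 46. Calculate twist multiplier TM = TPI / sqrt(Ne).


Formula: TM = TPI / sqrt(Ne)
Step 1: sqrt(Ne) = sqrt(46) = 6.7823
Step 2: TM = 31.6 / 6.7823 = 4.66

4.66 TM


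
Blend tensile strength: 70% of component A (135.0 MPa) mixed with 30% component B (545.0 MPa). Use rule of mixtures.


Formula: Blend property = (fraction_A * property_A) + (fraction_B * property_B)
Step 1: Contribution A = 70/100 * 135.0 MPa = 94.5 MPa
Step 2: Contribution B = 30/100 * 545.0 MPa = 163.5 MPa
Step 3: Blend tensile strength = 94.5 + 163.5 = 258.0 MPa

258.0 MPa


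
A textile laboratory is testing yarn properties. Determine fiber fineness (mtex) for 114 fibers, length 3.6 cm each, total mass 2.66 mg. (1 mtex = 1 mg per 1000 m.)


Formula: fineness (mtex) = mass (mg) / total length (km) = (mass_mg / total_length_m) * 1000
Step 1: Convert fiber length: 3.6 cm = 0.036 m
Step 2: Total fiber length = 114 * 0.036 = 4.104 m
Step 3: Linear density = 2.66 mg / 4.104 m = 0.6481 mg/m
Step 4: fineness = 0.6481 * 1000 = 648.1 mtex

648.1 mtex


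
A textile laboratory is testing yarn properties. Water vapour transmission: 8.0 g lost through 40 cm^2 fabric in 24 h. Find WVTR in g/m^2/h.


Formula: WVTR = mass_loss / (area * time)
Step 1: Convert area: 40 cm^2 = 0.004 m^2
Step 2: WVTR = 8.0 g / (0.004 m^2 * 24 h)
Step 3: WVTR = 8.0 / 0.096 = 83.3 g/m^2/h

83.3 g/m^2/h


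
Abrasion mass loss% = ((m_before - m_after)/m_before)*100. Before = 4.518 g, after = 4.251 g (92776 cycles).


Formula: Mass loss% = ((m_before - m_after) / m_before) * 100
Step 1: Mass loss = 4.518 - 4.251 = 0.267 g
Step 2: Ratio = 0.267 / 4.518 = 0.0590969
Step 3: Mass loss% = 0.0590969 * 100 = 5.90969% ≈ 5.91%

5.91%


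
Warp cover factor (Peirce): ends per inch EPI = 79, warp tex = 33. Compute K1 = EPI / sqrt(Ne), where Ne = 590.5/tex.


Formula: K1 = EPI / sqrt(Ne), with Ne = 590.5 / tex_warp
Step 1: Ne = 590.5 / 33 = 17.894
Step 2: sqrt(Ne) = sqrt(17.894) = 4.2301
Step 3: K1 = 79 / 4.2301 = 18.7

18.7


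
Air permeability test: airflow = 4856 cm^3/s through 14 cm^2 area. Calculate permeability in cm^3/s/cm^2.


Formula: Air Permeability = Airflow / Test Area
AP = 4856 cm^3/s / 14 cm^2
AP = 346.9 cm^3/s/cm^2

346.9 cm^3/s/cm^2


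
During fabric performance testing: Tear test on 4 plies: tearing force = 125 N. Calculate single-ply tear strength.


Formula: Per-ply strength = Total force / Number of plies
Per-ply = 125 N / 4
Per-ply = 31.25 N

31.25 N


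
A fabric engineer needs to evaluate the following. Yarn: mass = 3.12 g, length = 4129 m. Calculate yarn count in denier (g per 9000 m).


Formula: den = (mass_g / length_m) * 9000
Substituting: den = (3.12 / 4129) * 9000
Intermediate: 3.12 / 4129 = 0.00075563 g/m
den = 0.00075563 * 9000 = 6.8 denier

6.8 denier


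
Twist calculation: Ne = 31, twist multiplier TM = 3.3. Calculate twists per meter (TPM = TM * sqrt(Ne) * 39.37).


Formula: TPM = TM * sqrt(Ne) * 39.37
Step 1: sqrt(Ne) = sqrt(31) = 5.5678
Step 2: TM * sqrt(Ne) = 3.3 * 5.5678 = 18.3737
Step 3: TPM = 18.3737 * 39.37 = 723 twists/m

723 twists/m


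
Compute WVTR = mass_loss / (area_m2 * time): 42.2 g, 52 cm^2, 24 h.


Formula: WVTR = mass_loss / (area * time)
Step 1: Convert area: 52 cm^2 = 0.0052 m^2
Step 2: WVTR = 42.2 g / (0.0052 m^2 * 24 h)
Step 3: WVTR = 42.2 / 0.1248 = 338.1 g/m^2/h

338.1 g/m^2/h


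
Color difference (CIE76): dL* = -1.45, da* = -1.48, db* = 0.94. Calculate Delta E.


Formula: Delta E = sqrt(dL*^2 + da*^2 + db*^2)
Step 1: dL*^2 = (-1.45)^2 = 2.1025
Step 2: da*^2 = (-1.48)^2 = 2.1904
Step 3: db*^2 = 0.94^2 = 0.8836
Step 4: Sum = 2.1025 + 2.1904 + 0.8836 = 5.1765
Step 5: Delta E = sqrt(5.1765) = 2.28

2.28 Delta E


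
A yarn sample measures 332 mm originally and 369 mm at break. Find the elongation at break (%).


Formula: Elongation (%) = ((L_break - L0) / L0) * 100
Step 1: Extension = 369 - 332 = 37 mm
Step 2: Elongation = (37 / 332) * 100
Step 3: Elongation = 0.111446 * 100 = 11.1446% ≈ 11.1%

11.1%


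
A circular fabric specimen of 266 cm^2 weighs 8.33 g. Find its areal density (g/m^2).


Formula: GSM = mass_g / area_m2
Step 1: Convert area: 266 cm^2 = 266 / 10000 = 0.0266 m^2
Step 2: GSM = 8.33 g / 0.0266 m^2 = 313.2 g/m^2

313.2 g/m^2


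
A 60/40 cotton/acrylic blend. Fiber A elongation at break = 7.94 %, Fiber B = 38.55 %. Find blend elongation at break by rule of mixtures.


Formula: Blend property = (fraction_A * property_A) + (fraction_B * property_B)
Step 1: Contribution A = 60/100 * 7.94 % = 4.764 %
Step 2: Contribution B = 40/100 * 38.55 % = 15.42 %
Step 3: Blend elongation at break = 4.764 + 15.42 = 20.184 %

20.184 %


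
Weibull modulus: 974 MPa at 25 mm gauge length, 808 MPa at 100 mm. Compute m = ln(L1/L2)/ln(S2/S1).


Formula: m = ln(L1/L2) / ln(S2/S1)
Step 1: ln(L1/L2) = ln(25/100) = -1.38629
Step 2: S2/S1 = 808/974 = 0.82957
Step 3: ln(S2/S1) = ln(0.82957) = -0.18685
Step 4: m = -1.38629 / -0.18685 = 7.42

7.42 (Weibull m)


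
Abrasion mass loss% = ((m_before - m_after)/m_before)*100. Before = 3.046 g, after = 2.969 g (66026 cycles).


Formula: Mass loss% = ((m_before - m_after) / m_before) * 100
Step 1: Mass loss = 3.046 - 2.969 = 0.077 g
Step 2: Ratio = 0.077 / 3.046 = 0.0252791
Step 3: Mass loss% = 0.0252791 * 100 = 2.52791% ≈ 2.53%

2.53%


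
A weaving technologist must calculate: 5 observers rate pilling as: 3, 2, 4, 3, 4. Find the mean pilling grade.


Formula: Mean = sum / count
Sum = 3 + 2 + 4 + 3 + 4 = 16
Mean = 16 / 5 = 3.2

3.2


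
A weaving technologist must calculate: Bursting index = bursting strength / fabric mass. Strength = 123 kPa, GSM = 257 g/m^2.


Formula: Bursting Index = Bursting Strength / Fabric GSM
BI = 123 kPa / 257 g/m^2
BI = 0.479 kPa/(g/m^2)

0.479 kPa/(g/m^2)


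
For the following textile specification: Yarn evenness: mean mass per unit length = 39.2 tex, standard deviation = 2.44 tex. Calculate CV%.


Formula: CV% = (standard deviation / mean) * 100
Step 1: Ratio = 2.44 / 39.2 = 0.062245
Step 2: CV% = 0.062245 * 100 = 6.2245% ≈ 6.2%

6.2%


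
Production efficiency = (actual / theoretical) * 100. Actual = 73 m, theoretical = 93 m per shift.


Formula: Efficiency% = (Actual output / Theoretical output) * 100
Efficiency% = (73 / 93) * 100
Efficiency% = 0.784946 * 100 = 78.4946% ≈ 78.5%

78.5%


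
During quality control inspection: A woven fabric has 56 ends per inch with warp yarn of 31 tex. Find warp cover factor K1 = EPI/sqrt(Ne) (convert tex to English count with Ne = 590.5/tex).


Formula: K1 = EPI / sqrt(Ne), with Ne = 590.5 / tex_warp
Step 1: Ne = 590.5 / 31 = 19.048
Step 2: sqrt(Ne) = sqrt(19.048) = 4.3644
Step 3: K1 = 56 / 4.3644 = 12.8

12.8


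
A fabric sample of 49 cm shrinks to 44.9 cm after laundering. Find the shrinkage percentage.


Formula: Shrinkage% = ((L_before - L_after) / L_before) * 100
Step 1: Shrinkage = 49 - 44.9 = 4.1 cm
Step 2: Shrinkage% = (4.1 / 49) * 100
Step 3: Shrinkage% = 0.083673 * 100 = 8.3673% ≈ 8.4%

8.4%


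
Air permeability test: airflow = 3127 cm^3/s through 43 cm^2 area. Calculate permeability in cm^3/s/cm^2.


Formula: Air Permeability = Airflow / Test Area
AP = 3127 cm^3/s / 43 cm^2
AP = 72.7 cm^3/s/cm^2

72.7 cm^3/s/cm^2


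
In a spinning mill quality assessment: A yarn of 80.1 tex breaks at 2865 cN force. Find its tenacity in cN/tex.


Formula: Tenacity = Breaking force / Linear density
Tenacity = 2865 cN / 80.1 tex
Tenacity = 35.77 cN/tex

35.77 cN/tex


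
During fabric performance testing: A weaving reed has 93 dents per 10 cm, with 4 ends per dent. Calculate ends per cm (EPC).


Formula: EPC = (dents per 10 cm * ends per dent) / 10
Step 1: Total ends per 10 cm = 93 * 4 = 372
Step 2: EPC = 372 / 10 = 37.2 ends/cm

37.2 ends/cm


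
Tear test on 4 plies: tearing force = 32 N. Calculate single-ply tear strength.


Formula: Per-ply strength = Total force / Number of plies
Per-ply = 32 N / 4
Per-ply = 8 N

8 N


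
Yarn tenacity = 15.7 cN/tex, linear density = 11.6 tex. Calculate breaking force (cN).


Formula: Breaking force = Tenacity * Linear density
F = 15.7 cN/tex * 11.6 tex
F = 182.12 cN

182.12 cN


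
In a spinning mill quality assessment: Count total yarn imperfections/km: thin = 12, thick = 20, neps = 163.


Formula: Total = thin places + thick places + neps
Total = 12 + 20 + 163
Total = 195 imperfections/km

195 imperfections/km


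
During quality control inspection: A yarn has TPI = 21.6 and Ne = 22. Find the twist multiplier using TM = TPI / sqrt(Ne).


Formula: TM = TPI / sqrt(Ne)
Step 1: sqrt(Ne) = sqrt(22) = 4.6904
Step 2: TM = 21.6 / 4.6904 = 4.61

4.61 TM


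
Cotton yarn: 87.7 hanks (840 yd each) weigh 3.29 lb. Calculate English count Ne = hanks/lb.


Formula: Ne = hanks / mass_lb
Substituting: Ne = 87.7 / 3.29
Ne = 26.7

26.7 Ne


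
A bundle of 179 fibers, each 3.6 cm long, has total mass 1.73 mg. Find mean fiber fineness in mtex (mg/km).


Formula: fineness (mtex) = mass (mg) / total length (km) = (mass_mg / total_length_m) * 1000
Step 1: Convert fiber length: 3.6 cm = 0.036 m
Step 2: Total fiber length = 179 * 0.036 = 6.444 m
Step 3: Linear density = 1.73 mg / 6.444 m = 0.2685 mg/m
Step 4: fineness = 0.2685 * 1000 = 268.5 mtex

268.5 mtex


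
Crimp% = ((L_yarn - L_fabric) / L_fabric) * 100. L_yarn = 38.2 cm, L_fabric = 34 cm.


Formula: Crimp% = ((L_yarn - L_fabric) / L_fabric) * 100
Step 1: Extension = 38.2 - 34 = 4.2 cm
Step 2: Crimp% = (4.2 / 34) * 100
Step 3: Crimp% = 0.123529 * 100 = 12.3529% ≈ 12.4%

12.4%


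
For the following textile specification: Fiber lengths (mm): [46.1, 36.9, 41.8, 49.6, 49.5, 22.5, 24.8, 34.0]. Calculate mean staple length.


Formula: Mean = sum of lengths / count
Sum = 46.1 + 36.9 + 41.8 + 49.6 + 49.5 + 22.5 + 24.8 + 34.0
Sum = 305.2 mm
Mean = 305.2 / 8 = 38.15 mm

38.15 mm


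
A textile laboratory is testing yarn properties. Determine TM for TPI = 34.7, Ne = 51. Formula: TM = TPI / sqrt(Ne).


Formula: TM = TPI / sqrt(Ne)
Step 1: sqrt(Ne) = sqrt(51) = 7.1414
Step 2: TM = 34.7 / 7.1414 = 4.86

4.86 TM


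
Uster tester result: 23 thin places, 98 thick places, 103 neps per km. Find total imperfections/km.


Formula: Total = thin places + thick places + neps
Total = 23 + 98 + 103
Total = 224 imperfections/km

224 imperfections/km


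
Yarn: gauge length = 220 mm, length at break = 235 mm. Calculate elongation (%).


Formula: Elongation (%) = ((L_break - L0) / L0) * 100
Step 1: Extension = 235 - 220 = 15 mm
Step 2: Elongation = (15 / 220) * 100
Step 3: Elongation = 0.068182 * 100 = 6.8182% ≈ 6.8%

6.8%


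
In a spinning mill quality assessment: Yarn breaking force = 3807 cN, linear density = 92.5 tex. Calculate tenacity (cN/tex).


Formula: Tenacity = Breaking force / Linear density
Tenacity = 3807 cN / 92.5 tex
Tenacity = 41.16 cN/tex

41.16 cN/tex


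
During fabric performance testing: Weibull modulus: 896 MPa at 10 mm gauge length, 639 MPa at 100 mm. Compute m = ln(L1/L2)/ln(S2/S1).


Formula: m = ln(L1/L2) / ln(S2/S1)
Step 1: ln(L1/L2) = ln(10/100) = -2.30259
Step 2: S2/S1 = 639/896 = 0.71317
Step 3: ln(S2/S1) = ln(0.71317) = -0.33804
Step 4: m = -2.30259 / -0.33804 = 6.81

6.81 (Weibull m)


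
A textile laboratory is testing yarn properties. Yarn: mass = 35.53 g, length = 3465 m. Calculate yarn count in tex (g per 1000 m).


Formula: Tex = (mass_g / length_m) * 1000
Substituting: Tex = (35.53 / 3465) * 1000
Intermediate: 35.53 / 3465 = 0.01025397 g/m
Tex = 0.01025397 * 1000 = 10.25 tex

10.25 tex


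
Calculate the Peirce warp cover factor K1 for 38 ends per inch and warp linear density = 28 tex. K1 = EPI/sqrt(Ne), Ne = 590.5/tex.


Formula: K1 = EPI / sqrt(Ne), with Ne = 590.5 / tex_warp
Step 1: Ne = 590.5 / 28 = 21.089
Step 2: sqrt(Ne) = sqrt(21.089) = 4.5923
Step 3: K1 = 38 / 4.5923 = 8.3

8.3


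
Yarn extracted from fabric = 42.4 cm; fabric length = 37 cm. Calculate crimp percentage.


Formula: Crimp% = ((L_yarn - L_fabric) / L_fabric) * 100
Step 1: Extension = 42.4 - 37 = 5.4 cm
Step 2: Crimp% = (5.4 / 37) * 100
Step 3: Crimp% = 0.145946 * 100 = 14.5946% ≈ 14.6%

14.6%


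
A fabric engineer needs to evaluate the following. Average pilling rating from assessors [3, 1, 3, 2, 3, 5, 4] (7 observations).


Formula: Mean = sum / count
Sum = 3 + 1 + 3 + 2 + 3 + 5 + 4 = 21
Mean = 21 / 7 = 3.0

3.0


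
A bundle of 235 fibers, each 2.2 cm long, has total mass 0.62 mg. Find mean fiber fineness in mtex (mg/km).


Formula: fineness (mtex) = mass (mg) / total length (km) = (mass_mg / total_length_m) * 1000
Step 1: Convert fiber length: 2.2 cm = 0.022 m
Step 2: Total fiber length = 235 * 0.022 = 5.17 m
Step 3: Linear density = 0.62 mg / 5.17 m = 0.1199 mg/m
Step 4: fineness = 0.1199 * 1000 = 119.9 mtex

119.9 mtex


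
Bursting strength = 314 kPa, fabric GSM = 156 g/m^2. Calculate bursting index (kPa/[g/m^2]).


Formula: Bursting Index = Bursting Strength / Fabric GSM
BI = 314 kPa / 156 g/m^2
BI = 2.013 kPa/(g/m^2)

2.013 kPa/(g/m^2)


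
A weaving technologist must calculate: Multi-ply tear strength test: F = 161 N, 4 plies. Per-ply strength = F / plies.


Formula: Per-ply strength = Total force / Number of plies
Per-ply = 161 N / 4
Per-ply = 40.25 N

40.25 N


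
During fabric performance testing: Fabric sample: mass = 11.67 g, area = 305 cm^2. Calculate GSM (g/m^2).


Formula: GSM = mass_g / area_m2
Step 1: Convert area: 305 cm^2 = 305 / 10000 = 0.0305 m^2
Step 2: GSM = 11.67 g / 0.0305 m^2 = 382.6 g/m^2

382.6 g/m^2


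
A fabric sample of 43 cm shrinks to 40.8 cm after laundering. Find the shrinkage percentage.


Formula: Shrinkage% = ((L_before - L_after) / L_before) * 100
Step 1: Shrinkage = 43 - 40.8 = 2.2 cm
Step 2: Shrinkage% = (2.2 / 43) * 100
Step 3: Shrinkage% = 0.051163 * 100 = 5.1163% ≈ 5.1%

5.1%


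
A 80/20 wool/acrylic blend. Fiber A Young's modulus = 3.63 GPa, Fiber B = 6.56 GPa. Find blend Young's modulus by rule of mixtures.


Formula: Blend property = (fraction_A * property_A) + (fraction_B * property_B)
Step 1: Contribution A = 80/100 * 3.63 GPa = 2.904 GPa
Step 2: Contribution B = 20/100 * 6.56 GPa = 1.312 GPa
Step 3: Blend Young's modulus = 2.904 + 1.312 = 4.216 GPa

4.216 GPa


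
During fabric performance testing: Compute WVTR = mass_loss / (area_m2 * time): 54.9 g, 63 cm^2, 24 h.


Formula: WVTR = mass_loss / (area * time)
Step 1: Convert area: 63 cm^2 = 0.0063 m^2
Step 2: WVTR = 54.9 g / (0.0063 m^2 * 24 h)
Step 3: WVTR = 54.9 / 0.1512 = 363.1 g/m^2/h

363.1 g/m^2/h


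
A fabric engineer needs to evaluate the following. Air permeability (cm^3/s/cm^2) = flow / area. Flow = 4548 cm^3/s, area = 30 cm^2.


Formula: Air Permeability = Airflow / Test Area
AP = 4548 cm^3/s / 30 cm^2
AP = 151.6 cm^3/s/cm^2

151.6 cm^3/s/cm^2


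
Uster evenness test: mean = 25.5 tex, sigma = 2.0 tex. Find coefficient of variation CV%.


Formula: CV% = (standard deviation / mean) * 100
Step 1: Ratio = 2.0 / 25.5 = 0.078431
Step 2: CV% = 0.078431 * 100 = 7.8431% ≈ 7.8%

7.8%


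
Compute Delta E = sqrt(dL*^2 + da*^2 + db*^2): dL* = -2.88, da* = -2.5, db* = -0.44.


Formula: Delta E = sqrt(dL*^2 + da*^2 + db*^2)
Step 1: dL*^2 = (-2.88)^2 = 8.2944
Step 2: da*^2 = (-2.5)^2 = 6.25
Step 3: db*^2 = (-0.44)^2 = 0.1936
Step 4: Sum = 8.2944 + 6.25 + 0.1936 = 14.738
Step 5: Delta E = sqrt(14.738) = 3.84

3.84 Delta E


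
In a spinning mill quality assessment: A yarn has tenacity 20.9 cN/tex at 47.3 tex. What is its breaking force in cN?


Formula: Breaking force = Tenacity * Linear density
F = 20.9 cN/tex * 47.3 tex
F = 988.57 cN

988.57 cN


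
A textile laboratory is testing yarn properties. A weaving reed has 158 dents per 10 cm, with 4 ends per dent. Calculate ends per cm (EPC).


Formula: EPC = (dents per 10 cm * ends per dent) / 10
Step 1: Total ends per 10 cm = 158 * 4 = 632
Step 2: EPC = 632 / 10 = 63.2 ends/cm

63.2 ends/cm


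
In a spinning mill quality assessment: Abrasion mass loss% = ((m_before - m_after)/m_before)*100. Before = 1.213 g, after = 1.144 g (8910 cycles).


Formula: Mass loss% = ((m_before - m_after) / m_before) * 100
Step 1: Mass loss = 1.213 - 1.144 = 0.069 g
Step 2: Ratio = 0.069 / 1.213 = 0.0568838
Step 3: Mass loss% = 0.0568838 * 100 = 5.68838% ≈ 5.69%

5.69%


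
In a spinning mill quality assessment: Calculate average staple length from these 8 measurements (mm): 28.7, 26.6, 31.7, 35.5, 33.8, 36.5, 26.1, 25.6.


Formula: Mean = sum of lengths / count
Sum = 28.7 + 26.6 + 31.7 + 35.5 + 33.8 + 36.5 + 26.1 + 25.6
Sum = 244.5 mm
Mean = 244.5 / 8 = 30.56 mm

30.56 mm


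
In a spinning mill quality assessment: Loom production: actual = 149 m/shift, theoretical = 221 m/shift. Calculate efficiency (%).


Formula: Efficiency% = (Actual output / Theoretical output) * 100
Efficiency% = (149 / 221) * 100
Efficiency% = 0.674208 * 100 = 67.4208% ≈ 67.4%

67.4%


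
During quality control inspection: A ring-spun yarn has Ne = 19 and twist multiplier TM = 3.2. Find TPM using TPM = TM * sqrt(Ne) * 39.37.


Formula: TPM = TM * sqrt(Ne) * 39.37
Step 1: sqrt(Ne) = sqrt(19) = 4.3589
Step 2: TM * sqrt(Ne) = 3.2 * 4.3589 = 13.9485
Step 3: TPM = 13.9485 * 39.37 = 549 twists/m

549 twists/m


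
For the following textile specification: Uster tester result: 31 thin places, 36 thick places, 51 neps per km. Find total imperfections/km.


Formula: Total = thin places + thick places + neps
Total = 31 + 36 + 51
Total = 118 imperfections/km

118 imperfections/km


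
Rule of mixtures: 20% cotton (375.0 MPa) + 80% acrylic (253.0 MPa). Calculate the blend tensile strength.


Formula: Blend property = (fraction_A * property_A) + (fraction_B * property_B)
Step 1: Contribution A = 20/100 * 375.0 MPa = 75.0 MPa
Step 2: Contribution B = 80/100 * 253.0 MPa = 202.4 MPa
Step 3: Blend tensile strength = 75.0 + 202.4 = 277.4 MPa

277.4 MPa


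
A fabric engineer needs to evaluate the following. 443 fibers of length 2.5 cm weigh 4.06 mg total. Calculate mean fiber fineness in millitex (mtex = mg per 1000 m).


Formula: fineness (mtex) = mass (mg) / total length (km) = (mass_mg / total_length_m) * 1000
Step 1: Convert fiber length: 2.5 cm = 0.025 m
Step 2: Total fiber length = 443 * 0.025 = 11.075 m
Step 3: Linear density = 4.06 mg / 11.075 m = 0.3666 mg/m
Step 4: fineness = 0.3666 * 1000 = 366.6 mtex

366.6 mtex


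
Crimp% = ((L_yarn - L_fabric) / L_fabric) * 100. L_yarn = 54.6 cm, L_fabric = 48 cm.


Formula: Crimp% = ((L_yarn - L_fabric) / L_fabric) * 100
Step 1: Extension = 54.6 - 48 = 6.6 cm
Step 2: Crimp% = (6.6 / 48) * 100
Step 3: Crimp% = 0.1375 * 100 = 13.75% ≈ 13.8%

13.8%


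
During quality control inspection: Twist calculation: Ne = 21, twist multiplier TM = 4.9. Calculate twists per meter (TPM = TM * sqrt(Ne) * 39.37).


Formula: TPM = TM * sqrt(Ne) * 39.37
Step 1: sqrt(Ne) = sqrt(21) = 4.5826
Step 2: TM * sqrt(Ne) = 4.9 * 4.5826 = 22.4547
Step 3: TPM = 22.4547 * 39.37 = 884 twists/m

884 twists/m


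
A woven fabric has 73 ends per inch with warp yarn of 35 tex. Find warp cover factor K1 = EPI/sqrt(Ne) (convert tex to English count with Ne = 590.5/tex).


Formula: K1 = EPI / sqrt(Ne), with Ne = 590.5 / tex_warp
Step 1: Ne = 590.5 / 35 = 16.871
Step 2: sqrt(Ne) = sqrt(16.871) = 4.1074
Step 3: K1 = 73 / 4.1074 = 17.8

17.8


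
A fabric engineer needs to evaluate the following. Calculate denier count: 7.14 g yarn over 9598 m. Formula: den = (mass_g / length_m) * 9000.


Formula: den = (mass_g / length_m) * 9000
Substituting: den = (7.14 / 9598) * 9000
Intermediate: 7.14 / 9598 = 0.0007439 g/m
den = 0.0007439 * 9000 = 6.7 denier

6.7 denier


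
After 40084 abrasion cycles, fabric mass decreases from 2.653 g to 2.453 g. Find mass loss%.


Formula: Mass loss% = ((m_before - m_after) / m_before) * 100
Step 1: Mass loss = 2.653 - 2.453 = 0.2 g
Step 2: Ratio = 0.2 / 2.653 = 0.0753864
Step 3: Mass loss% = 0.0753864 * 100 = 7.53864% ≈ 7.54%

7.54%


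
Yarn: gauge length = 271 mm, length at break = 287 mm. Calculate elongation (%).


Formula: Elongation (%) = ((L_break - L0) / L0) * 100
Step 1: Extension = 287 - 271 = 16 mm
Step 2: Elongation = (16 / 271) * 100
Step 3: Elongation = 0.059041 * 100 = 5.9041% ≈ 5.9%

5.9%


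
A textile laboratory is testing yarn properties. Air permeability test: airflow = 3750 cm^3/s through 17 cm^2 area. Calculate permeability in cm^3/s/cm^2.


Formula: Air Permeability = Airflow / Test Area
AP = 3750 cm^3/s / 17 cm^2
AP = 220.6 cm^3/s/cm^2

220.6 cm^3/s/cm^2
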